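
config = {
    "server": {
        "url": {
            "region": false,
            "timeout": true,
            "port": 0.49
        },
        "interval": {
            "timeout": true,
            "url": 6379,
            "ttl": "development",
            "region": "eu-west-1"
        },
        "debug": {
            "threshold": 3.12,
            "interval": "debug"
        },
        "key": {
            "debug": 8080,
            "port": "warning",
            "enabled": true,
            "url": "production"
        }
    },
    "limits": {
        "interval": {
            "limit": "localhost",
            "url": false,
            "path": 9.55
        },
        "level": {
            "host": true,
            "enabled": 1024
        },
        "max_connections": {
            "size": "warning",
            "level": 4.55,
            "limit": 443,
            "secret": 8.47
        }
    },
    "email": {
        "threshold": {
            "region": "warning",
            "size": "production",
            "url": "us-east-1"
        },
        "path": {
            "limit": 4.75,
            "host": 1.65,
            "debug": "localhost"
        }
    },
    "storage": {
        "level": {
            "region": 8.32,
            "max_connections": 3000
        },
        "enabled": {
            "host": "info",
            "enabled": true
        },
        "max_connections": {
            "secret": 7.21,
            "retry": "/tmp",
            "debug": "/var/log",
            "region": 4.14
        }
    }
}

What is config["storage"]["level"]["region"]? 8.32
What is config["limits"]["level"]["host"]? True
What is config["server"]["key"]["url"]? "production"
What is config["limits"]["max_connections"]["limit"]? 443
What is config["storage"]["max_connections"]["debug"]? "/var/log"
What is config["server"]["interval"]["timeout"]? True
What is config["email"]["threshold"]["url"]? "us-east-1"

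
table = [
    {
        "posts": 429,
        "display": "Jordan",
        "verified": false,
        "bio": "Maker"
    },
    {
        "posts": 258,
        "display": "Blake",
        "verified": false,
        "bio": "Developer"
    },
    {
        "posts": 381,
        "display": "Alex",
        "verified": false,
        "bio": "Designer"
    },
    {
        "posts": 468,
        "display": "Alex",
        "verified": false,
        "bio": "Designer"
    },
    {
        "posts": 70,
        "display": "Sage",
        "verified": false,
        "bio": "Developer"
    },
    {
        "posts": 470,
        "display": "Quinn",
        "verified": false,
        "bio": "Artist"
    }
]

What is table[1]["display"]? "Blake"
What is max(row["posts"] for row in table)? 470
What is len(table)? 6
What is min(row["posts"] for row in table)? 70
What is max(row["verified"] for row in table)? False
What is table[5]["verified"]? False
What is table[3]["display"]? "Alex"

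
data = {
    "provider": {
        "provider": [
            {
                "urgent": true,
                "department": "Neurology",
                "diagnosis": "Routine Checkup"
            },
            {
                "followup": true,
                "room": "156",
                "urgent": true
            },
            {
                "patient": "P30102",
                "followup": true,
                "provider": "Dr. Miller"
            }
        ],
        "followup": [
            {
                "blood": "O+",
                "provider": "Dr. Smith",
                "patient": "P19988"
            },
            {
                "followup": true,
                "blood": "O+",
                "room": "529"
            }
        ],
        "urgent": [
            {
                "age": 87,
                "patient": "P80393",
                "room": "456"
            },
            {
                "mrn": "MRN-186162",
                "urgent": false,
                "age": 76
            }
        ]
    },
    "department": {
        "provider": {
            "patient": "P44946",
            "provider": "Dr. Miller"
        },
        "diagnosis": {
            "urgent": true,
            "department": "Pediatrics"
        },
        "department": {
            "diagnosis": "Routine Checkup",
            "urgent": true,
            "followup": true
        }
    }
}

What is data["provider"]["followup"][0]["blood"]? "O+"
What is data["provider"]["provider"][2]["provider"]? "Dr. Miller"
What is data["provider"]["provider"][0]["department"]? "Neurology"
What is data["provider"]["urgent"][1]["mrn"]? "MRN-186162"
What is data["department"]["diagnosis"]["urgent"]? True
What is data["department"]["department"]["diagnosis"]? "Routine Checkup"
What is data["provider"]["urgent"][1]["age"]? 76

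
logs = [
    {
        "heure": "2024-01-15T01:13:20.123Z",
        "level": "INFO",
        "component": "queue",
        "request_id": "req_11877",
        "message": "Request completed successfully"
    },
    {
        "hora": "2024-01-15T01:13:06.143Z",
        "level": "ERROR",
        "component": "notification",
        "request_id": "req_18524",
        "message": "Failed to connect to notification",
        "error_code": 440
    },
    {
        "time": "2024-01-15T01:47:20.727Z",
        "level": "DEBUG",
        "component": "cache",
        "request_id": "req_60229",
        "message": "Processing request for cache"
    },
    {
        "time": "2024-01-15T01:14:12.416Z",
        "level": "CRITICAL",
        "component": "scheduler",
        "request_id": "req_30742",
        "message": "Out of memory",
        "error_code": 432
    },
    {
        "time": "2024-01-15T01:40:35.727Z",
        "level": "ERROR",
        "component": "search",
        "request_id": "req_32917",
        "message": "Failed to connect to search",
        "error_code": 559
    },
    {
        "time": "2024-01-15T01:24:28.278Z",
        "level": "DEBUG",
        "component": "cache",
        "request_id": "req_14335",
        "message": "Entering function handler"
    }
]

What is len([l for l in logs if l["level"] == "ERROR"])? 2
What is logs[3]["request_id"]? "req_30742"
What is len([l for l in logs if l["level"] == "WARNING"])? 0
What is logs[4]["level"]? "ERROR"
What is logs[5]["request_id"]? "req_14335"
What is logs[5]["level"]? "DEBUG"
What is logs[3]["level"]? "CRITICAL"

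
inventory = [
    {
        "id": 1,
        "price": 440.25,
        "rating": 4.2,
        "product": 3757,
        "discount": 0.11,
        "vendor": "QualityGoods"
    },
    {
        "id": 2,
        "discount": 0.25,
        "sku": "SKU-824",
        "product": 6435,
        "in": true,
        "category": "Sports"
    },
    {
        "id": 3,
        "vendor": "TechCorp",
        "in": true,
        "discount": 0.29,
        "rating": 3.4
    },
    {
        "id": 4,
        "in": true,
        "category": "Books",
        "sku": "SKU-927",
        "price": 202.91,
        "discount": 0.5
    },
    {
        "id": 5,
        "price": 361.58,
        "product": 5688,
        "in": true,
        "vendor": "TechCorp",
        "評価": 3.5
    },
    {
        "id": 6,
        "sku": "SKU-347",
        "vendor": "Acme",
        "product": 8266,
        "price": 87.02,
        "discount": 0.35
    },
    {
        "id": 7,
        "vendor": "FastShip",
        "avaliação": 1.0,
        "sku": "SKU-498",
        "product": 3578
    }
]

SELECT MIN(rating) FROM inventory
3.4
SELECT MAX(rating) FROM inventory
4.2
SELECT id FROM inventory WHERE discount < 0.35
[1, 2, 3]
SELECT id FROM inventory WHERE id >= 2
[2, 3, 4, 5, 6, 7]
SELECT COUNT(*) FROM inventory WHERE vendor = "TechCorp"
2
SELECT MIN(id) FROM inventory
1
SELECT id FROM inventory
[1, 2, 3, 4, 5, 6, 7]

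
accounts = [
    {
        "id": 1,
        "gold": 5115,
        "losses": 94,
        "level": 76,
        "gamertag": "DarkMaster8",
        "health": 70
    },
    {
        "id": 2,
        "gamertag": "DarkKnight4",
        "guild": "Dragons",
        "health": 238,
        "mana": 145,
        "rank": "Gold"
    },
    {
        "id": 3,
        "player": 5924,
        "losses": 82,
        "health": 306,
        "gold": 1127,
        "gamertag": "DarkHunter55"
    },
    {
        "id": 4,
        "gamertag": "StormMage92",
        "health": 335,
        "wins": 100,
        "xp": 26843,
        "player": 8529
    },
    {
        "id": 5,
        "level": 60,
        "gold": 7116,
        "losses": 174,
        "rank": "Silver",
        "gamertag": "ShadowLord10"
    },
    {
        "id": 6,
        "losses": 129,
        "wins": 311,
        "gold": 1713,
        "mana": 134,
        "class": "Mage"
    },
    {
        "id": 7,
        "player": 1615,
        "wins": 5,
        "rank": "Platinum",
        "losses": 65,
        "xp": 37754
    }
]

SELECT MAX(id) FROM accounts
7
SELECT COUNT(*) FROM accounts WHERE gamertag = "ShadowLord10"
1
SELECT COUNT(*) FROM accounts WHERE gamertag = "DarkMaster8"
1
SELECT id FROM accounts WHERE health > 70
[2, 3, 4]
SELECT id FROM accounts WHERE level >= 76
[1]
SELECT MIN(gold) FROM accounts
1127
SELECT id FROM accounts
[1, 2, 3, 4, 5, 6, 7]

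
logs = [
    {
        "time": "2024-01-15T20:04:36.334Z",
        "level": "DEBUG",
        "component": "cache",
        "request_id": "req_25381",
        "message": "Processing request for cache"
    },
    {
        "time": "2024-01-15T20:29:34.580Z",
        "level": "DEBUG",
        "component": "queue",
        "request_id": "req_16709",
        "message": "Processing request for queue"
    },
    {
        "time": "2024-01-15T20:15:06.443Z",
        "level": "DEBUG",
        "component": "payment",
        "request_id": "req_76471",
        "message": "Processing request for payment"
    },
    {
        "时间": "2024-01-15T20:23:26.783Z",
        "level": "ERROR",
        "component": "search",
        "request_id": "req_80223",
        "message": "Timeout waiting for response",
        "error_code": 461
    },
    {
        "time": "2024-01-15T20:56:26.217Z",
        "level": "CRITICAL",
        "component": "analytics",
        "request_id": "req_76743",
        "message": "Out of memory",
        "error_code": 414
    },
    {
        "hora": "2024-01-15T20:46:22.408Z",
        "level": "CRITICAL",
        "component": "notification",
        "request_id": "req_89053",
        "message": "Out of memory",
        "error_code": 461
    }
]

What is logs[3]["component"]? "search"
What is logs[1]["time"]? "2024-01-15T20:29:34.580Z"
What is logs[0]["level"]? "DEBUG"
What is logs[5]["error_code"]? 461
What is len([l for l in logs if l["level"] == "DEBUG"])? 3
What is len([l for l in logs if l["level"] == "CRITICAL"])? 2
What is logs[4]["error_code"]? 414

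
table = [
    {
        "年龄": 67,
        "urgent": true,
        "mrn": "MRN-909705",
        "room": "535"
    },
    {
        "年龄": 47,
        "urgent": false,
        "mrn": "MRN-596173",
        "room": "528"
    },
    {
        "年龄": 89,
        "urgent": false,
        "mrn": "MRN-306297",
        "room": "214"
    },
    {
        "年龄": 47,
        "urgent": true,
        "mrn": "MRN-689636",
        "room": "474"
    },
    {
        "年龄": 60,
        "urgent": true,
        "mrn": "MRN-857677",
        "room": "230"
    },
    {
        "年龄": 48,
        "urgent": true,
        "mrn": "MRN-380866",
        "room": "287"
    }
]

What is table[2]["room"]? "214"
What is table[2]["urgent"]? False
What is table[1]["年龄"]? 47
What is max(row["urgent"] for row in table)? True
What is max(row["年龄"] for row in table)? 89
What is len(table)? 6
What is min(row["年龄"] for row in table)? 47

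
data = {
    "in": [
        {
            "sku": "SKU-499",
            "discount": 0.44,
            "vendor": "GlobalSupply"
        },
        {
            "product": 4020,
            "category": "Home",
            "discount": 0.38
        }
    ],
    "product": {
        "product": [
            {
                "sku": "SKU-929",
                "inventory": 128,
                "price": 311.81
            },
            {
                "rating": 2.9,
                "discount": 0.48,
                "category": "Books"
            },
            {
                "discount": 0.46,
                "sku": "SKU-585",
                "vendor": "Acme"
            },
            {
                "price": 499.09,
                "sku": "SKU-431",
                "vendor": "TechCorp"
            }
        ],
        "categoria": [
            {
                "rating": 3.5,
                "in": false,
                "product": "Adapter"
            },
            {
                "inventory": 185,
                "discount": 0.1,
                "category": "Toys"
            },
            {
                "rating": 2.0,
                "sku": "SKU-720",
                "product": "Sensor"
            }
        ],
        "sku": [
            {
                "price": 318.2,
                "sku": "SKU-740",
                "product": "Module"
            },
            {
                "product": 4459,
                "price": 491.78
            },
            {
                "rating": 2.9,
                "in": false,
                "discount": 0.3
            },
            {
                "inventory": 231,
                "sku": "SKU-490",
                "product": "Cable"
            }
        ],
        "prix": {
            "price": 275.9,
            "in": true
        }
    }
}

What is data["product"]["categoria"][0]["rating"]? 3.5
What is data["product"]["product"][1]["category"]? "Books"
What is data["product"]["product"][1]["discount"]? 0.48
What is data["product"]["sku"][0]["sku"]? "SKU-740"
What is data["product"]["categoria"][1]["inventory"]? 185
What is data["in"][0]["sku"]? "SKU-499"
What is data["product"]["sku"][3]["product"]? "Cable"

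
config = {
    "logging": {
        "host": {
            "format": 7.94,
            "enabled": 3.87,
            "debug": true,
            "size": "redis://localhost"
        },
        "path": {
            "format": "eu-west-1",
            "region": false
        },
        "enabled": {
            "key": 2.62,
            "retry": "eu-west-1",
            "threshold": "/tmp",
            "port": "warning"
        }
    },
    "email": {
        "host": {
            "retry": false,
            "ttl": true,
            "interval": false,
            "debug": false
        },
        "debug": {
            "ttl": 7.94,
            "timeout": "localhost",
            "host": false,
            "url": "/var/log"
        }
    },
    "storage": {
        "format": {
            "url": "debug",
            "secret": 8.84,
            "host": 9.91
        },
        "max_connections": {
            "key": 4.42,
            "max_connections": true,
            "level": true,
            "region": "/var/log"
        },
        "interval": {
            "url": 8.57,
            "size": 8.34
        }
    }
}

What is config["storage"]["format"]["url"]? "debug"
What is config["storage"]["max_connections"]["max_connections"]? True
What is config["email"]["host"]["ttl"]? True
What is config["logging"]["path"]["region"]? False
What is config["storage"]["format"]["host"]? 9.91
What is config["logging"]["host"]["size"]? "redis://localhost"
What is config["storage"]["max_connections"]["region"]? "/var/log"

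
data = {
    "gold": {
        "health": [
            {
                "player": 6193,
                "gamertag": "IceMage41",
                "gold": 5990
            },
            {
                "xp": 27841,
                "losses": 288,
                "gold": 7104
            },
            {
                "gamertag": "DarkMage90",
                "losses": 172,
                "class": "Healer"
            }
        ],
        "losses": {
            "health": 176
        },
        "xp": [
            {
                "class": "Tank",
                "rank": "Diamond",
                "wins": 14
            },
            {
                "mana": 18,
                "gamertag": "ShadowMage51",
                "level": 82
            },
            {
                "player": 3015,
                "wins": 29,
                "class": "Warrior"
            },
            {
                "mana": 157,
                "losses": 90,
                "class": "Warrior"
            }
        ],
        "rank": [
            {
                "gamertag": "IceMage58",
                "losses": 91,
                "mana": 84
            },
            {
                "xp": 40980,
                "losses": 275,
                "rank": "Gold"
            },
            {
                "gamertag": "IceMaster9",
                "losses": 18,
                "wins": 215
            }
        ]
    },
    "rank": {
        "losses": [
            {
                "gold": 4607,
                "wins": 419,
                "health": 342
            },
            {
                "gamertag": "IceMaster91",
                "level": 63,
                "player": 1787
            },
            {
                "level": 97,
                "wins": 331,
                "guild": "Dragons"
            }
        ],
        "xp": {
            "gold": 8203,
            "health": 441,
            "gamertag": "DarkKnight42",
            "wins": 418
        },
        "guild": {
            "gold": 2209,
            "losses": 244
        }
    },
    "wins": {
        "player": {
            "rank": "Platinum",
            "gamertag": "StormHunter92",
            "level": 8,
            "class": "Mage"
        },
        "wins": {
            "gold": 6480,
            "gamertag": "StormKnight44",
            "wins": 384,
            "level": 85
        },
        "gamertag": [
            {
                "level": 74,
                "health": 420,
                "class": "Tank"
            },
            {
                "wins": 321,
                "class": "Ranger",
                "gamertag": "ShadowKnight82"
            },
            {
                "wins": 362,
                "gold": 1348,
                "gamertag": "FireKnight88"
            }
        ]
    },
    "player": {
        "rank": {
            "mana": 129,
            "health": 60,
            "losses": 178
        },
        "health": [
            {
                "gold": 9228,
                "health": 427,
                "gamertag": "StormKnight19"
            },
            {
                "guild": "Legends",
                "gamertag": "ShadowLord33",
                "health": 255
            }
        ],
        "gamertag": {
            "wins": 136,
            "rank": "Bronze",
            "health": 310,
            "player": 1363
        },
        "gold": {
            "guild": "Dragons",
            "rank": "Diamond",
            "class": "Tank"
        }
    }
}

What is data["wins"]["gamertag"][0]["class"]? "Tank"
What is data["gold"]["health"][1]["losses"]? 288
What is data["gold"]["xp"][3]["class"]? "Warrior"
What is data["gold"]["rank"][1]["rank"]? "Gold"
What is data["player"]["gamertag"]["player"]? 1363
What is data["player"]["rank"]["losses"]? 178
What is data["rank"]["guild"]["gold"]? 2209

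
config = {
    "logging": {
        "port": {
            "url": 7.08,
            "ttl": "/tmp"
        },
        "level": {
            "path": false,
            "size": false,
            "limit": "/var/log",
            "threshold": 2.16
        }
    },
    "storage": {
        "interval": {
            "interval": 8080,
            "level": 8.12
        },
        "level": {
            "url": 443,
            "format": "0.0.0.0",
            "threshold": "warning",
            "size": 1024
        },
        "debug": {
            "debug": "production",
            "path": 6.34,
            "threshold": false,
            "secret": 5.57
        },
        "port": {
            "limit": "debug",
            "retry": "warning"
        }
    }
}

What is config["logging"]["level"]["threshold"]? 2.16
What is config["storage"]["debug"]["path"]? 6.34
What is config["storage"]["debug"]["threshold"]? False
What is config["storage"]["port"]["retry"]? "warning"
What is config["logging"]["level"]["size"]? False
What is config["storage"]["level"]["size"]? 1024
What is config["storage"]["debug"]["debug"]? "production"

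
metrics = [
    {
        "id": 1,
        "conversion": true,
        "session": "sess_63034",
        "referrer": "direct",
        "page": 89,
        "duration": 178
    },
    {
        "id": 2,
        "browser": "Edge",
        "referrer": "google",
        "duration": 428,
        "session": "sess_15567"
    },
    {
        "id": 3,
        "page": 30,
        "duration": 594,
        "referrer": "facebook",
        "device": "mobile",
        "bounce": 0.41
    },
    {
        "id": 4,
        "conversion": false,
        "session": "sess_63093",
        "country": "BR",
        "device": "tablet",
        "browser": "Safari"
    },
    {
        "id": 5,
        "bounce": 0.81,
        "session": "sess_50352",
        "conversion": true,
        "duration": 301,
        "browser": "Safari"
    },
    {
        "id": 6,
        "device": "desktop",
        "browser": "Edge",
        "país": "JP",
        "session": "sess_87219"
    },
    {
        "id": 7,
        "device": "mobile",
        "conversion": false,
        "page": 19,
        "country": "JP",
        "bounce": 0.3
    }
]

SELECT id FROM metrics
[1, 2, 3, 4, 5, 6, 7]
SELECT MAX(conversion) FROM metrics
True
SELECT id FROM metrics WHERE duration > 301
[2, 3]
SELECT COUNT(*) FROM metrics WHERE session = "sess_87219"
1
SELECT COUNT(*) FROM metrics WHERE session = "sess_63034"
1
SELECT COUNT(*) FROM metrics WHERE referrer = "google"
1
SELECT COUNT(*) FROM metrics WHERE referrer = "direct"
1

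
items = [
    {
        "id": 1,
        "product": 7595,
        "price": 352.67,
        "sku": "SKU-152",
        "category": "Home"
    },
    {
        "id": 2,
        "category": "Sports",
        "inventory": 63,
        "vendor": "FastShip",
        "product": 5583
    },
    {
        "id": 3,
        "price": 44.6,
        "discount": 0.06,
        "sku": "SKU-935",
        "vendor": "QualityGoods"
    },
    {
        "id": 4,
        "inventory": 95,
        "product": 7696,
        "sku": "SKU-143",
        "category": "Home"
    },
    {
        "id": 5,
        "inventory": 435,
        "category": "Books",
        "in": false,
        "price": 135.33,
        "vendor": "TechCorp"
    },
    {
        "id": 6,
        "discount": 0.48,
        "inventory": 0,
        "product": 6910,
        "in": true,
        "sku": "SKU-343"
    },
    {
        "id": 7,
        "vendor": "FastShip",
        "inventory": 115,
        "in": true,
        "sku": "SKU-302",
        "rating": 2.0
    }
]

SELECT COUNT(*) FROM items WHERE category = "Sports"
1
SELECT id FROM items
[1, 2, 3, 4, 5, 6, 7]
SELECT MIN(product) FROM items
5583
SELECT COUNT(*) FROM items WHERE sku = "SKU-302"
1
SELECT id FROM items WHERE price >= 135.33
[1, 5]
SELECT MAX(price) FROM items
352.67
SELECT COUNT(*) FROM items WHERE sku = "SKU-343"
1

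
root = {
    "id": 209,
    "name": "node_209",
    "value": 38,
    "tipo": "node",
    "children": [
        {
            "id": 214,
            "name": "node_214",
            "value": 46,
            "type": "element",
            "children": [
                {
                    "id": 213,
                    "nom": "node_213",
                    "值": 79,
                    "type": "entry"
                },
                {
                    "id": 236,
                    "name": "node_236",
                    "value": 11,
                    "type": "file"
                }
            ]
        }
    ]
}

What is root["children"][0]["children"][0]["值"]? 79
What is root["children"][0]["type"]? "element"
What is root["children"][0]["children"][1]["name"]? "node_236"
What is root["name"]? "node_209"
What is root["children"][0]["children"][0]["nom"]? "node_213"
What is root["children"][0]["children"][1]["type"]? "file"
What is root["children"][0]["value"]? 46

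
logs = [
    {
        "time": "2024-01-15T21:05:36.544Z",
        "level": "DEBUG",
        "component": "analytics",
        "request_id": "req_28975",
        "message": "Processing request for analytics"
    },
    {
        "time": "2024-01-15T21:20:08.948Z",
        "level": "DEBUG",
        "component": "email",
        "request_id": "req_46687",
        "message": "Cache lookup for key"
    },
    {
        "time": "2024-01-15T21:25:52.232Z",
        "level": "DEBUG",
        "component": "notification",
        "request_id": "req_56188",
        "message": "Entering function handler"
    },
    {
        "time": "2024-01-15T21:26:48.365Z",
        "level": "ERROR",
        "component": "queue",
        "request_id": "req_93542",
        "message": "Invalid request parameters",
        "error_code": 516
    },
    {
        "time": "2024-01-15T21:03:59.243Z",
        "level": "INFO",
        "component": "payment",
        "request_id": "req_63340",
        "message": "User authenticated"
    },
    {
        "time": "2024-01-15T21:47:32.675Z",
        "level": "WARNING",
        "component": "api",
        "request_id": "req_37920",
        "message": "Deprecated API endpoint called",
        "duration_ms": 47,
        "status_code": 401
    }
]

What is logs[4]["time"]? "2024-01-15T21:03:59.243Z"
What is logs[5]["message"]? "Deprecated API endpoint called"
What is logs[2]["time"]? "2024-01-15T21:25:52.232Z"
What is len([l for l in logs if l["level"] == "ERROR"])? 1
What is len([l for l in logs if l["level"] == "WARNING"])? 1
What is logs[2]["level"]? "DEBUG"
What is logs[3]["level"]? "ERROR"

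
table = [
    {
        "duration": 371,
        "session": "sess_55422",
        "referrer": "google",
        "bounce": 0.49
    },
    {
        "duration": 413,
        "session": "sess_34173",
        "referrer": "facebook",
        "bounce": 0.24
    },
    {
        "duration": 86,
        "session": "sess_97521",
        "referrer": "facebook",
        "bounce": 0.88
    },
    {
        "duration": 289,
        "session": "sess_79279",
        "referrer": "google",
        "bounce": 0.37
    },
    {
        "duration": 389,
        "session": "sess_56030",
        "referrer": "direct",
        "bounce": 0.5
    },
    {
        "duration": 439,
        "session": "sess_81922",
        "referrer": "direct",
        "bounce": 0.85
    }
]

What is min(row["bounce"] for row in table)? 0.24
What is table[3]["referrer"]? "google"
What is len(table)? 6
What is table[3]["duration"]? 289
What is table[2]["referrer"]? "facebook"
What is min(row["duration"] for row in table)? 86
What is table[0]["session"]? "sess_55422"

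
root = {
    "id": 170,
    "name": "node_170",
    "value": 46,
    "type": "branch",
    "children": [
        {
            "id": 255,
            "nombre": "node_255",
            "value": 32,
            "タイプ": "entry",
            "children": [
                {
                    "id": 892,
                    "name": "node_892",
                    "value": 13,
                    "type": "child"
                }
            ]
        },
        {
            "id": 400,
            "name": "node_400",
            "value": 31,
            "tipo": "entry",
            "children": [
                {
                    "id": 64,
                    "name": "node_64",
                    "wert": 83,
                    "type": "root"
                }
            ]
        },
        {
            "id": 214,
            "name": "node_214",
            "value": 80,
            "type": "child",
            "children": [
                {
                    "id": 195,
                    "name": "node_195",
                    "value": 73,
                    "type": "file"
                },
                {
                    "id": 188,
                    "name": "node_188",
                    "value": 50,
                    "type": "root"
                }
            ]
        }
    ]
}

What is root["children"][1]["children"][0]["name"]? "node_64"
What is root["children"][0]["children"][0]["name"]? "node_892"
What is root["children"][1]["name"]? "node_400"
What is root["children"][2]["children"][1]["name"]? "node_188"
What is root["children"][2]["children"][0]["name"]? "node_195"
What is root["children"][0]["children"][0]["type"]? "child"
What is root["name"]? "node_170"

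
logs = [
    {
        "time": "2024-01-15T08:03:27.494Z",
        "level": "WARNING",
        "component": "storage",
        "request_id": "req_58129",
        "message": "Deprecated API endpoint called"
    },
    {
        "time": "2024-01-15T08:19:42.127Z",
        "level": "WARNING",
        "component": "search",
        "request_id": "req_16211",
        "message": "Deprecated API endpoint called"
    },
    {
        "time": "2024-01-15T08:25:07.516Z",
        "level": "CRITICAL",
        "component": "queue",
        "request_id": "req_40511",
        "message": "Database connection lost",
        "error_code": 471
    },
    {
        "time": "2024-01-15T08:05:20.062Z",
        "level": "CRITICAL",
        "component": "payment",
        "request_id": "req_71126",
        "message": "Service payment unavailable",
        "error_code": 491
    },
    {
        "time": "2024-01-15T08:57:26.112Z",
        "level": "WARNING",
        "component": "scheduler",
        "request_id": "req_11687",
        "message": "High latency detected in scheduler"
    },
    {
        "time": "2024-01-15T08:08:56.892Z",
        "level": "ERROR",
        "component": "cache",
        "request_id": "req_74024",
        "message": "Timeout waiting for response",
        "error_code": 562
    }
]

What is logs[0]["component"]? "storage"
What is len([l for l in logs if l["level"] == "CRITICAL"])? 2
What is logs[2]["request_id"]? "req_40511"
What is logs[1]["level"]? "WARNING"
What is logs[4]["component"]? "scheduler"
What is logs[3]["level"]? "CRITICAL"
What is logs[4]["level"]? "WARNING"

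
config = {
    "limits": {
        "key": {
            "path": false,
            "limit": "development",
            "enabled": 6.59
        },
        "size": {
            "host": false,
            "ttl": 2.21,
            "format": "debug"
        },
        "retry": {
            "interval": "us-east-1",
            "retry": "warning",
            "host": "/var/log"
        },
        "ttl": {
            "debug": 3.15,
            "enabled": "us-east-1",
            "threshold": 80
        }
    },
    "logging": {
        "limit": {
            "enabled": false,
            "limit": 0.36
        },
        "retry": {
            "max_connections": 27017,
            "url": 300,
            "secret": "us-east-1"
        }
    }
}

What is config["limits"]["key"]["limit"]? "development"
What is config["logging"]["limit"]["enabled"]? False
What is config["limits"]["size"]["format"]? "debug"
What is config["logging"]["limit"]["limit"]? 0.36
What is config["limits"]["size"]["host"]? False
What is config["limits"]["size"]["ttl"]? 2.21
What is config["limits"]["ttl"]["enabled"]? "us-east-1"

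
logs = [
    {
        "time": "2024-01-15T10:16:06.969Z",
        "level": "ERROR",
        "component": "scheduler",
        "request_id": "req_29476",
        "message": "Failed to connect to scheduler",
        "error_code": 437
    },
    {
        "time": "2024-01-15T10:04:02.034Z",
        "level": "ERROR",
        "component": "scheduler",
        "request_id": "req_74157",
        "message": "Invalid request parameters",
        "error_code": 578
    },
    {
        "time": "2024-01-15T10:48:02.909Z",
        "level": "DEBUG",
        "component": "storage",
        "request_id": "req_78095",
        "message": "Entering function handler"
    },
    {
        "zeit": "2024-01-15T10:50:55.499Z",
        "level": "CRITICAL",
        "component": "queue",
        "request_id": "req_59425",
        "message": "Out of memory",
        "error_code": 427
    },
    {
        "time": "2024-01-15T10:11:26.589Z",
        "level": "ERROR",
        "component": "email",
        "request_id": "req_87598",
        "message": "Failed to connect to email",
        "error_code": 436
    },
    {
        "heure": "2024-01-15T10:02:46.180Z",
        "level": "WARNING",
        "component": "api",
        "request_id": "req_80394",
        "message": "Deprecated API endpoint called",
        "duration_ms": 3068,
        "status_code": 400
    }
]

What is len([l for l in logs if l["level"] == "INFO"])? 0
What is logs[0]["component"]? "scheduler"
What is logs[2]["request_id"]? "req_78095"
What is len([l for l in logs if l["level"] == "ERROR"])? 3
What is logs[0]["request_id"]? "req_29476"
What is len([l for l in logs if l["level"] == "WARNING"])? 1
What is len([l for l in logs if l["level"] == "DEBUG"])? 1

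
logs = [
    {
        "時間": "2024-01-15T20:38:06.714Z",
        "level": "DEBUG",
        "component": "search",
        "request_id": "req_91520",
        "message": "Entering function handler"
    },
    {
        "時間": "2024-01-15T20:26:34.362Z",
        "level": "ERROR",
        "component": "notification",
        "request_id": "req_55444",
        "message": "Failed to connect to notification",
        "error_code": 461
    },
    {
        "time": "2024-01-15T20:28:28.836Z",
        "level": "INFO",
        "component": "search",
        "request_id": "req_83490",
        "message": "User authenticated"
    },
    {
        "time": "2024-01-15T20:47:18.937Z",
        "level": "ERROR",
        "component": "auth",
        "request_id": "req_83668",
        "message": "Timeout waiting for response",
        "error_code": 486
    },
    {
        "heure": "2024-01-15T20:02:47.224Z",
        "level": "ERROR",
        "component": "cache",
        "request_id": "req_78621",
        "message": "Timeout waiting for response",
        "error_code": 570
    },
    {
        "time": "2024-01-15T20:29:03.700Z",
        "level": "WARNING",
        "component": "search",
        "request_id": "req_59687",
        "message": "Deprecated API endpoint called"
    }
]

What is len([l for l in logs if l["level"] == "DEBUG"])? 1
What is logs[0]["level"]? "DEBUG"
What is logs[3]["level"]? "ERROR"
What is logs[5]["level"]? "WARNING"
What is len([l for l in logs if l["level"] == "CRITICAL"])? 0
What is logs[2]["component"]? "search"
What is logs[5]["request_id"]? "req_59687"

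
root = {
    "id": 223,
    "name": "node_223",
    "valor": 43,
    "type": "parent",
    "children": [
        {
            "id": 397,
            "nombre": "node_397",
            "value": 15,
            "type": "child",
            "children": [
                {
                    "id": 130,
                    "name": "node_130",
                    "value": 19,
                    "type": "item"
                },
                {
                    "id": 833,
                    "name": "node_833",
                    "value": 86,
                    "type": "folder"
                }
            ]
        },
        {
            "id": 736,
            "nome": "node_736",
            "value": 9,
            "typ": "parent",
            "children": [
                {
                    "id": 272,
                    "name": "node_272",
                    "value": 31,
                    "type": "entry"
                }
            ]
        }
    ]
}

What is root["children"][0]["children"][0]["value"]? 19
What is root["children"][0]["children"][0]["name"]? "node_130"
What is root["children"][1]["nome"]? "node_736"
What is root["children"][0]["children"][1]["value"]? 86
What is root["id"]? 223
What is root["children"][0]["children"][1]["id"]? 833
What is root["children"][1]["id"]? 736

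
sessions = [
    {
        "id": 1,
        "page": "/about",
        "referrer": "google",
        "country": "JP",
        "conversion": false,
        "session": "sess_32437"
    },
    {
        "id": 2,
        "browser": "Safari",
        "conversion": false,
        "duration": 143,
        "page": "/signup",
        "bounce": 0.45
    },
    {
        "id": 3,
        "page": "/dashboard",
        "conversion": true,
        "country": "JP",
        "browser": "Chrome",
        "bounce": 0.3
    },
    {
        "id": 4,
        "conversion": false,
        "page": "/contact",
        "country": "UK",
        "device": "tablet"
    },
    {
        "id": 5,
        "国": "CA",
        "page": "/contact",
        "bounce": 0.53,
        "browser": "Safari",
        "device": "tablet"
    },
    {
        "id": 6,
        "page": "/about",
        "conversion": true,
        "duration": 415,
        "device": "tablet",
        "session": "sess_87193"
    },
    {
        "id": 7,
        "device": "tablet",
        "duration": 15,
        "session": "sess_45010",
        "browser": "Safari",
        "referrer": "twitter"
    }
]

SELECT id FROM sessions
[1, 2, 3, 4, 5, 6, 7]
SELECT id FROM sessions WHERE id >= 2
[2, 3, 4, 5, 6, 7]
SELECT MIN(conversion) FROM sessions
False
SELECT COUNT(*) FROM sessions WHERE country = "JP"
2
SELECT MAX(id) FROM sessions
7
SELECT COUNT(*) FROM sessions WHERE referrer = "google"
1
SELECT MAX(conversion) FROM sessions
True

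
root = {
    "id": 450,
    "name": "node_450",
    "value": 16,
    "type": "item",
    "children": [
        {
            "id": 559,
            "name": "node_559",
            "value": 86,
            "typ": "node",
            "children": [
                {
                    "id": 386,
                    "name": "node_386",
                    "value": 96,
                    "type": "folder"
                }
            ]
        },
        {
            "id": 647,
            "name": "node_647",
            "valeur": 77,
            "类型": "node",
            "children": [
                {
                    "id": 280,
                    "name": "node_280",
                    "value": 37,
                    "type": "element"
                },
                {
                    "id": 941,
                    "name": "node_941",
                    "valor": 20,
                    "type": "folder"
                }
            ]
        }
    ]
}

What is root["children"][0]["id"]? 559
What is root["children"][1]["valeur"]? 77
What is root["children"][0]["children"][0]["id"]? 386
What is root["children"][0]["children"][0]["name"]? "node_386"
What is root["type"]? "item"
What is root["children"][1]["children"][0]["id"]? 280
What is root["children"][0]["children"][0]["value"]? 96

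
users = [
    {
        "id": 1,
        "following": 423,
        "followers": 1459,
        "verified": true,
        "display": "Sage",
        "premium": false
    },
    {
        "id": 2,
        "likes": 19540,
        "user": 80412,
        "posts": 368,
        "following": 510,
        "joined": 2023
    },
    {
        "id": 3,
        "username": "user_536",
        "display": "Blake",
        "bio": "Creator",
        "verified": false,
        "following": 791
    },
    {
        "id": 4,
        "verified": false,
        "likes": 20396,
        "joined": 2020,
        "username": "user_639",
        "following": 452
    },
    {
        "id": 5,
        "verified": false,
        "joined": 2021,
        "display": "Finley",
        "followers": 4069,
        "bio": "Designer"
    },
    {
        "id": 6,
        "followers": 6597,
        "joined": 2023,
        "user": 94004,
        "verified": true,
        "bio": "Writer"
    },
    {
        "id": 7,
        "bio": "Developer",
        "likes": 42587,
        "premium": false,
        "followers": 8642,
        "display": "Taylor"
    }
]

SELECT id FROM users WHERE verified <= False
[3, 4, 5]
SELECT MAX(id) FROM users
7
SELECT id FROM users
[1, 2, 3, 4, 5, 6, 7]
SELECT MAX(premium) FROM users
False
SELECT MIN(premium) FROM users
False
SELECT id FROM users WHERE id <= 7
[1, 2, 3, 4, 5, 6, 7]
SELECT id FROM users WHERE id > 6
[7]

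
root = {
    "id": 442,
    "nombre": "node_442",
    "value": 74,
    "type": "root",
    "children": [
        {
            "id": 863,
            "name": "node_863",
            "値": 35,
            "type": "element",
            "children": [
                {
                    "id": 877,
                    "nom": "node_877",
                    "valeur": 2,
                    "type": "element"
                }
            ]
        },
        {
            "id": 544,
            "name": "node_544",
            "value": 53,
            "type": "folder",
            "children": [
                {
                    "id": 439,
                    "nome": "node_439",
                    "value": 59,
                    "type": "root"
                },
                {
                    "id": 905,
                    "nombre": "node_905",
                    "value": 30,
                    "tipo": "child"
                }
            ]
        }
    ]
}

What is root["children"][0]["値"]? 35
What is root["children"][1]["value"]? 53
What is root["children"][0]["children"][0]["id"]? 877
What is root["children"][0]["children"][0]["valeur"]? 2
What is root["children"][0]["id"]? 863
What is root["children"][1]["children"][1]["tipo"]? "child"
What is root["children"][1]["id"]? 544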